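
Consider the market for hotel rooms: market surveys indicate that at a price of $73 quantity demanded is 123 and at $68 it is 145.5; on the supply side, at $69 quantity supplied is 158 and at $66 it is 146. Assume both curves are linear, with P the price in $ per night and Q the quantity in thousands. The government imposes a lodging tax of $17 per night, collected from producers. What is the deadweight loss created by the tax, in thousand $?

Deadweight loss = $306 thousand.

Demand slope: (145.5 − 123)/(68 − 73) = -4.5, so Qd = 451.5 − 4.5P.
Supply slope: (146 − 158)/(66 − 69) = 4, so Qs = 4P − 118.
Without the tax, 451.5 − 4.5P = 4P − 118 gives 8.5P = 569.5, so P* = $67 and Q* = 150.
With the tax collected from producers, supply shifts: Qs = 4(P − 17) − 118.
New equilibrium: buyers pay $75, producers receive $58, Q = 114. (Wedge: Pb − Ps = 17.)
Quantity falls by |ΔQ| = |150 − 114| = 36.
DWL = ½ · t · |ΔQ| = ½ · 17 · 36 = $306.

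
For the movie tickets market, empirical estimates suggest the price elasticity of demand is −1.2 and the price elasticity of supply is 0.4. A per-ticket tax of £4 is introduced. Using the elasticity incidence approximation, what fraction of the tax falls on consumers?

Consumers' share ≈ 0.25.

Incidence ratio: consumers' share ≈ εs / (εs + |εd|) = 0.4 / (0.4 + 1.2) = 0.25.
Supply is the less elastic side, so consumers bear the smaller share.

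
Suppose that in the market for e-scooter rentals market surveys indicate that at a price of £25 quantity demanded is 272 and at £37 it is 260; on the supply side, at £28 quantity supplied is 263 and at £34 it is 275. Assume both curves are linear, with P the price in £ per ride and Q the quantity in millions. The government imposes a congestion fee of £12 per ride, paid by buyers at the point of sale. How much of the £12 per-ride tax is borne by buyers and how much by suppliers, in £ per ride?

Demand slope: (260 − 272)/(37 − 25) = -1, so Qd = 297 − P.
Supply slope: (275 − 263)/(34 − 28) = 2, so Qs = 2P + 207.
Before the tax: set 297 − P = 2P + 207 → P* = £30, Q* = 267.
With the tax collected from buyers, demand (in seller-price terms) shifts: Qd = 297 − (P + 12).
New equilibrium: buyers pay £38, suppliers receive £26, Q = 259. (Wedge: Pb − Ps = 12.)
Burden on buyers: £8; on suppliers: £4. (They sum to £12.)

Buyers bear £8 per ride; suppliers bear £4 per ride.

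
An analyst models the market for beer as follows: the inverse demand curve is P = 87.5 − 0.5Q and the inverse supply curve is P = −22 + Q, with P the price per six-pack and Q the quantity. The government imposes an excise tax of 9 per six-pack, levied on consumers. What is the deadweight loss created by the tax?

Deadweight loss = 27.

Rewrite in direct form: Qd = 175 − 2P and Qs = P + 22.
Without the tax, 175 − 2P = P + 22 gives 3P = 153, so P* = 51 and Q* = 73.
With the tax collected from consumers, demand (in seller-price terms) shifts: Qd = 175 − 2(P + 9).
Solving gives Q = 67 with consumers paying 54 and sellers receiving 45 (the 9 wedge).
Quantity falls by |ΔQ| = |73 − 67| = 6.
DWL = ½ · t · |ΔQ| = ½ · 9 · 6 = 27.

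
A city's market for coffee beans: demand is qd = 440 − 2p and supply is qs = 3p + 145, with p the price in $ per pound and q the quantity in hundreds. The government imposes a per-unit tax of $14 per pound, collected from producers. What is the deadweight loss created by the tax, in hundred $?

Deadweight loss = $117.6 hundred.

Without the tax, 440 − 2p = 3p + 145 gives 5p = 295, so p* = $59 and q* = 322.
With the tax collected from producers, supply shifts: qs = 3(p − 14) + 145.
Solving gives q = 305.2 with consumers paying $67.4 and producers receiving $53.4 (the $14 wedge).
Quantity falls by |ΔQ| = |322 − 305.2| = 16.8.
DWL = ½ · t · |ΔQ| = ½ · 14 · 16.8 = $117.6.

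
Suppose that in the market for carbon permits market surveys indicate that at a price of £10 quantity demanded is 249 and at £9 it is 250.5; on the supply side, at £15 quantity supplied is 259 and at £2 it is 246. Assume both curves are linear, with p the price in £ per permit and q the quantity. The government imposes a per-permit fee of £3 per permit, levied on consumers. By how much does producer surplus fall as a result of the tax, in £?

Demand slope: (250.5 − 249)/(9 − 10) = -1.5, so qd = 264 − 1.5p.
Supply slope: (246 − 259)/(2 − 15) = 1, so qs = p + 244.
Without the tax, 264 − 1.5p = p + 244 gives 2.5p = 20, so p* = £8 and q* = 252.
With the tax collected from consumers, demand (in seller-price terms) shifts: qd = 264 − 1.5(p + 3).
New equilibrium: consumers pay £9.2, suppliers receive £6.2, q = 250.2. (Wedge: pb − ps = 3.)
ΔPS is the trapezoid between Q = 250.2 and Q = 252 of height £1.8: ½ · (252 + 250.2) · 1.8 = £451.98.

Producer surplus falls by £451.98.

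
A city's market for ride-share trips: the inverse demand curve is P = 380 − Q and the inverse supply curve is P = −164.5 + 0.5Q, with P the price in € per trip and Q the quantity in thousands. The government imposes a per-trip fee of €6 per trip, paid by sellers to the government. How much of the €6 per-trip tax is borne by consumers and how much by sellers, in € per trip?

Consumers bear €4 per trip; sellers bear €2 per trip.

Inverting to Q(P) form: Qd = 380 − P; Qs = 2P + 329.
Before the tax: set 380 − P = 2P + 329 → P* = €17, Q* = 363.
With the tax collected from sellers, supply shifts: Qs = 2(P − 6) + 329.
Solving gives Q = 359 with consumers paying €21 and sellers receiving €15 (the €6 wedge).
Burden on consumers: €4; on sellers: €2. (They sum to €6.)
The less price-elastic side of the market bears the larger share of a per-unit tax.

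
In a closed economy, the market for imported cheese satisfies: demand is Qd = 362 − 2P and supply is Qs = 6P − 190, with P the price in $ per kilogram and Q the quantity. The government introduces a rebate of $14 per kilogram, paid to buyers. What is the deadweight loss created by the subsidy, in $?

Before the subsidy: set 362 − 2P = 6P − 190 → P* = $69, Q* = 224.
With a per-unit subsidy paid to buyers, each effectively pays P − 14, so demand becomes Qd = 362 − 2(P − 14).
Solving gives Q = 245 with buyers paying $58.5 and sellers receiving $72.5 (the $14 wedge).
Quantity rises by |ΔQ| = |224 − 245| = 21.
DWL = ½ · t · |ΔQ| = ½ · 14 · 21 = $147.

Deadweight loss = $147.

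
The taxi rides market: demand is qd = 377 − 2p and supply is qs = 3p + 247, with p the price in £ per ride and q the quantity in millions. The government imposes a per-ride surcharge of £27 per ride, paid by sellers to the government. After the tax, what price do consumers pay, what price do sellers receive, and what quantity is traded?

Without the tax, 377 − 2p = 3p + 247 gives 5p = 130, so p* = £26 and q* = 325.
With the tax collected from sellers, supply shifts: qs = 3(p − 27) + 247.
New equilibrium: consumers pay £42.2, sellers receive £15.2, q = 292.6. (Wedge: pb − ps = 27.)
The less price-elastic side of the market bears the larger share of a per-unit tax.

Consumers pay £42.2; sellers receive £15.2; quantity = 292.6.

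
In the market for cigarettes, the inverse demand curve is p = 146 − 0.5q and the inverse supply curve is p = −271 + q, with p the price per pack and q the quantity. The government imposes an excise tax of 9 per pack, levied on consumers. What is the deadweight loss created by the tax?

Deadweight loss = 27.

Rewrite in direct form: qd = 292 − 2p and qs = p + 271.
Without the tax, 292 − 2p = p + 271 gives 3p = 21, so p* = 7 and q* = 278.
With the tax collected from consumers, demand (in seller-price terms) shifts: qd = 292 − 2(p + 9).
Solving gives q = 272 with consumers paying 10 and sellers receiving 1 (the 9 wedge).
Quantity falls by |ΔQ| = |278 − 272| = 6.
DWL = ½ · t · |ΔQ| = ½ · 9 · 6 = 27.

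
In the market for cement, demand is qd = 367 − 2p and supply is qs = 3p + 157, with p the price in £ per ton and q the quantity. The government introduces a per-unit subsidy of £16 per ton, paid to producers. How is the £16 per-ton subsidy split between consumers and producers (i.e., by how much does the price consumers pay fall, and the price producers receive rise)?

Without the subsidy, 367 − 2p = 3p + 157 gives 5p = 210, so p* = £42 and q* = 283.
With a per-unit subsidy paid to producers, each receives p + 16 per unit sold, so supply becomes qs = 3(p + 16) + 157.
Solving gives q = 302.2 with consumers paying £32.4 and producers receiving £48.4 (the £16 wedge).
Gain to consumers: £9.6; to producers: £6.4. (They sum to £16.)

Consumers gain £9.6 per ton; producers gain £6.4 per ton.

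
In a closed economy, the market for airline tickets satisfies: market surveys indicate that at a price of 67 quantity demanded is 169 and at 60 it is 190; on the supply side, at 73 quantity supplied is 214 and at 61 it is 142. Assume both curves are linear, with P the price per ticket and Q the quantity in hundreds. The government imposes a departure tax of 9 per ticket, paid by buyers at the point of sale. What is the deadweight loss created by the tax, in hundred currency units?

Deadweight loss = 81 hundred.

Demand slope: (190 − 169)/(60 − 67) = -3, so Qd = 370 − 3P.
Supply slope: (142 − 214)/(61 − 73) = 6, so Qs = 6P − 224.
Without the tax, 370 − 3P = 6P − 224 gives 9P = 594, so P* = 66 and Q* = 172.
With the tax collected from buyers, demand (in seller-price terms) shifts: Qd = 370 − 3(P + 9).
Solving gives Q = 154 with buyers paying 72 and sellers receiving 63 (the 9 wedge).
Quantity falls by |ΔQ| = |172 − 154| = 18.
DWL = ½ · t · |ΔQ| = ½ · 9 · 18 = 81.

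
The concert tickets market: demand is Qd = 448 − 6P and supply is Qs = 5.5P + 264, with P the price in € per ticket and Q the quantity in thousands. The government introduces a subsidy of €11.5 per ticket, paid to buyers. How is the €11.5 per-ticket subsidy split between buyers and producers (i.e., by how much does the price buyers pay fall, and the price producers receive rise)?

Before the subsidy: set 448 − 6P = 5.5P + 264 → P* = €16, Q* = 352.
With a per-unit subsidy paid to buyers, each effectively pays P − 11.5, so demand becomes Qd = 448 − 6(P − 11.5).
New equilibrium: buyers pay €10.5, producers receive €22, Q = 385. (Wedge: Pb − Ps = −11.5.)
Gain to buyers: €5.5; to producers: €6. (They sum to €11.5.)

Buyers gain €5.5 per ticket; producers gain €6 per ticket.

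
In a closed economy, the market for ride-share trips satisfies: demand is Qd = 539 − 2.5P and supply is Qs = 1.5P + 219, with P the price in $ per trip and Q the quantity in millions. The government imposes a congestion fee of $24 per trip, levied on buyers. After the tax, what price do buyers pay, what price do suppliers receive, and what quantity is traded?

Buyers pay $89; suppliers receive $65; quantity = 316.5.

Without the tax, 539 − 2.5P = 1.5P + 219 gives 4P = 320, so P* = $80 and Q* = 339.
With the tax collected from buyers, demand (in seller-price terms) shifts: Qd = 539 − 2.5(P + 24).
New equilibrium: buyers pay $89, suppliers receive $65, Q = 316.5. (Wedge: Pb − Ps = 24.)
The less price-elastic side of the market bears the larger share of a per-unit tax.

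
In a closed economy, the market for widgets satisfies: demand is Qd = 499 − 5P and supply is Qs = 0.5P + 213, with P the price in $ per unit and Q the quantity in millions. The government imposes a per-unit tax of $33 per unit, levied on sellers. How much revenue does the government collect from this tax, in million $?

Before the tax: set 499 − 5P = 0.5P + 213 → P* = $52, Q* = 239.
With the tax collected from sellers, supply shifts: Qs = 0.5(P − 33) + 213.
Solving gives Q = 224 with consumers paying $55 and sellers receiving $22 (the $33 wedge).
Revenue = t · Q = 33 · 224 = $7392.

Tax revenue = $7392 million.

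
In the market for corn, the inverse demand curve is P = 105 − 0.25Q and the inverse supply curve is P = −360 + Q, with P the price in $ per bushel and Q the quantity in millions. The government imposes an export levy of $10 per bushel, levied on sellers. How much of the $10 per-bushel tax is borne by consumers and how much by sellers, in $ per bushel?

Inverting to Q(P) form: Qd = 420 − 4P; Qs = P + 360.
Without the tax, 420 − 4P = P + 360 gives 5P = 60, so P* = $12 and Q* = 372.
With the tax collected from sellers, supply shifts: Qs = (P − 10) + 360.
New equilibrium: consumers pay $14, sellers receive $4, Q = 364. (Wedge: Pb − Ps = 10.)
Burden on consumers: $2; on sellers: $8. (They sum to $10.)
The less price-elastic side of the market bears the larger share of a per-unit tax.

Consumers bear $2 per bushel; sellers bear $8 per bushel.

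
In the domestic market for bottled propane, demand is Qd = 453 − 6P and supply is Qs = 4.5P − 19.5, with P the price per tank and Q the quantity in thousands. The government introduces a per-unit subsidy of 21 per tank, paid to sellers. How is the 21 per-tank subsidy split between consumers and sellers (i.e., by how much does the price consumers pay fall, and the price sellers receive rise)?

Without the subsidy, 453 − 6P = 4.5P − 19.5 gives 10.5P = 472.5, so P* = 45 and Q* = 183.
With a per-unit subsidy paid to sellers, each receives P + 21 per unit sold, so supply becomes Qs = 4.5(P + 21) − 19.5.
Solving gives Q = 237 with consumers paying 36 and sellers receiving 57 (the 21 wedge).
Gain to consumers: 9; to sellers: 12. (They sum to 21.)

Consumers gain 9 per tank; sellers gain 12 per tank.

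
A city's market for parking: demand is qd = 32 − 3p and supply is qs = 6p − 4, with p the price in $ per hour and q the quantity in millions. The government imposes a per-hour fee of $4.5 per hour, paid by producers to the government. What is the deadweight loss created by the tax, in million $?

Without the tax, 32 − 3p = 6p − 4 gives 9p = 36, so p* = $4 and q* = 20.
With the tax collected from producers, supply shifts: qs = 6(p − 4.5) − 4.
New equilibrium: buyers pay $7, producers receive $2.5, q = 11. (Wedge: pb − ps = 4.5.)
Quantity falls by |ΔQ| = |20 − 11| = 9.
DWL = ½ · t · |ΔQ| = ½ · 4.5 · 9 = $20.25.

Deadweight loss = $20.25 million.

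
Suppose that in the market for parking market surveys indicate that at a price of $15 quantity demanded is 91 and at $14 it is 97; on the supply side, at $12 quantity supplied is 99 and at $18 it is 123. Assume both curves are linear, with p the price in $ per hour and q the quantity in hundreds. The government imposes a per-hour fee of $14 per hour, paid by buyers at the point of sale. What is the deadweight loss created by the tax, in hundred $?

Deadweight loss = $235.2 hundred.

Demand slope: (97 − 91)/(14 − 15) = -6, so qd = 181 − 6p.
Supply slope: (123 − 99)/(18 − 12) = 4, so qs = 4p + 51.
Without the tax, 181 − 6p = 4p + 51 gives 10p = 130, so p* = $13 and q* = 103.
With the tax collected from buyers, demand (in seller-price terms) shifts: qd = 181 − 6(p + 14).
Solving gives q = 69.4 with buyers paying $18.6 and suppliers receiving $4.6 (the $14 wedge).
Quantity falls by |ΔQ| = |103 − 69.4| = 33.6.
DWL = ½ · t · |ΔQ| = ½ · 14 · 33.6 = $235.2.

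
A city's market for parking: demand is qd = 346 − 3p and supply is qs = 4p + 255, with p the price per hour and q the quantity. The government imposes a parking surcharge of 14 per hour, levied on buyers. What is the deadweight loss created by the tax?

Deadweight loss = 168.

Before the tax: set 346 − 3p = 4p + 255 → p* = 13, q* = 307.
With the tax collected from buyers, demand (in seller-price terms) shifts: qd = 346 − 3(p + 14).
New equilibrium: buyers pay 21, suppliers receive 7, q = 283. (Wedge: pb − ps = 14.)
Quantity falls by |ΔQ| = |307 − 283| = 24.
DWL = ½ · t · |ΔQ| = ½ · 14 · 24 = 168.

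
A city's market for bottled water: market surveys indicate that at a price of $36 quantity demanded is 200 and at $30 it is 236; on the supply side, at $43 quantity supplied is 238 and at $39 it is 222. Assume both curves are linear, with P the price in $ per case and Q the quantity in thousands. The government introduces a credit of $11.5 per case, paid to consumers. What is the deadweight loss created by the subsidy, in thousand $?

Deadweight loss = $158.7 thousand.

Demand slope: (236 − 200)/(30 − 36) = -6, so Qd = 416 − 6P.
Supply slope: (222 − 238)/(39 − 43) = 4, so Qs = 4P + 66.
Without the subsidy, 416 − 6P = 4P + 66 gives 10P = 350, so P* = $35 and Q* = 206.
With a per-unit subsidy paid to consumers, each effectively pays P − 11.5, so demand becomes Qd = 416 − 6(P − 11.5).
New equilibrium: consumers pay $30.4, suppliers receive $41.9, Q = 233.6. (Wedge: Pb − Ps = −11.5.)
Quantity rises by |ΔQ| = |206 − 233.6| = 27.6.
DWL = ½ · t · |ΔQ| = ½ · 11.5 · 27.6 = $158.7.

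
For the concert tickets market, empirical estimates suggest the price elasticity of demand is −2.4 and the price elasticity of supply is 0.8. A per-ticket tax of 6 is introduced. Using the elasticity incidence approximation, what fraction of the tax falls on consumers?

Consumers' share ≈ 0.25.

Incidence ratio: consumers' share ≈ εs / (εs + |εd|) = 0.8 / (0.8 + 2.4) = 0.25.
Supply is the less elastic side, so consumers bear the smaller share.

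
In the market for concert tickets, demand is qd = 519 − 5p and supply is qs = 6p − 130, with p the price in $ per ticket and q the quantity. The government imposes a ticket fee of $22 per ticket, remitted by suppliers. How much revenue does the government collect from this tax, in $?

Before the tax: set 519 − 5p = 6p − 130 → p* = $59, q* = 224.
With the tax collected from suppliers, supply shifts: qs = 6(p − 22) − 130.
New equilibrium: buyers pay $71, suppliers receive $49, q = 164. (Wedge: pb − ps = 22.)
Revenue = t · Q = 22 · 164 = $3608.

Tax revenue = $3608.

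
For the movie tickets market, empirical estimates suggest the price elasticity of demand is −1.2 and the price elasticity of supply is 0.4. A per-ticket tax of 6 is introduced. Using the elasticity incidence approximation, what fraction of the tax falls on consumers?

Consumers' share ≈ 0.25.

Incidence ratio: consumers' share ≈ εs / (εs + |εd|) = 0.4 / (0.4 + 1.2) = 0.25.
Supply is the less elastic side, so consumers bear the smaller share.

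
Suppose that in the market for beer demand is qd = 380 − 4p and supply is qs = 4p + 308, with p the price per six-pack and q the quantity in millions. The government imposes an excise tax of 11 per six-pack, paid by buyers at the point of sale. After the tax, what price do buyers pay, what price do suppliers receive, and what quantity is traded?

Before the tax: set 380 − 4p = 4p + 308 → p* = 9, q* = 344.
With the tax collected from buyers, demand (in seller-price terms) shifts: qd = 380 − 4(p + 11).
Solving gives q = 322 with buyers paying 14.5 and suppliers receiving 3.5 (the 11 wedge).
The less price-elastic side of the market bears the larger share of a per-unit tax.

Buyers pay 14.5; suppliers receive 3.5; quantity = 322.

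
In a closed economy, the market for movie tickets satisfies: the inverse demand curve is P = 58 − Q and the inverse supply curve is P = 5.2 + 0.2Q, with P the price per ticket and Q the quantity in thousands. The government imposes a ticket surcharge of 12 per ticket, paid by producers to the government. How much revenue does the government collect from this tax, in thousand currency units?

Inverting to Q(P) form: Qd = 58 − P; Qs = 5P − 26.
Without the tax, 58 − P = 5P − 26 gives 6P = 84, so P* = 14 and Q* = 44.
With the tax collected from producers, supply shifts: Qs = 5(P − 12) − 26.
New equilibrium: buyers pay 24, producers receive 12, Q = 34. (Wedge: Pb − Ps = 12.)
Revenue = t · Q = 12 · 34 = 408.

Tax revenue = 408 thousand.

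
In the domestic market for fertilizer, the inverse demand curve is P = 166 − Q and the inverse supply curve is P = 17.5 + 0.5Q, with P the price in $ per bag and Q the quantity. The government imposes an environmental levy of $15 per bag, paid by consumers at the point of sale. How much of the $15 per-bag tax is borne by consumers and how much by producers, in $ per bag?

Consumers bear $10 per bag; producers bear $5 per bag.

Inverting to Q(P) form: Qd = 166 − P; Qs = 2P − 35.
Before the tax: set 166 − P = 2P − 35 → P* = $67, Q* = 99.
With the tax collected from consumers, demand (in seller-price terms) shifts: Qd = 166 − (P + 15).
Solving gives Q = 89 with consumers paying $77 and producers receiving $62 (the $15 wedge).
Burden on consumers: $10; on producers: $5. (They sum to $15.)
The less price-elastic side of the market bears the larger share of a per-unit tax.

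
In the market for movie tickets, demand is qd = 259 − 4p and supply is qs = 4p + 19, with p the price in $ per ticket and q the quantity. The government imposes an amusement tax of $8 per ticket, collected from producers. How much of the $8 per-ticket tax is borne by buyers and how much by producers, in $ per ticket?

Buyers bear $4 per ticket; producers bear $4 per ticket.

Before the tax: set 259 − 4p = 4p + 19 → p* = $30, q* = 139.
With the tax collected from producers, supply shifts: qs = 4(p − 8) + 19.
Solving gives q = 123 with buyers paying $34 and producers receiving $26 (the $8 wedge).
Burden on buyers: $4; on producers: $4. (They sum to $8.)
The less price-elastic side of the market bears the larger share of a per-unit tax.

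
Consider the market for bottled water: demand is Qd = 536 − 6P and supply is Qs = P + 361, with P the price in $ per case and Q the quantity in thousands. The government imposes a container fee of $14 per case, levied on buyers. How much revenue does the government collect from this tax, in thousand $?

Tax revenue = $5236 thousand.

Before the tax: set 536 − 6P = P + 361 → P* = $25, Q* = 386.
With the tax collected from buyers, demand (in seller-price terms) shifts: Qd = 536 − 6(P + 14).
New equilibrium: buyers pay $27, sellers receive $13, Q = 374. (Wedge: Pb − Ps = 14.)
Revenue = t · Q = 14 · 374 = $5236.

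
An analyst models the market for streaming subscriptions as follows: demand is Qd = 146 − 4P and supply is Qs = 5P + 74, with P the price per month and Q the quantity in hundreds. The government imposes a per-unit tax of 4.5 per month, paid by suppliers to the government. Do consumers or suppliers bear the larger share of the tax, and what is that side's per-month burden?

Without the tax, 146 − 4P = 5P + 74 gives 9P = 72, so P* = 8 and Q* = 114.
With the tax collected from suppliers, supply shifts: Qs = 5(P − 4.5) + 74.
New equilibrium: consumers pay 10.5, suppliers receive 6, Q = 104. (Wedge: Pb − Ps = 4.5.)
Per-month burden: consumers 2.5, suppliers 2.
Consumers take the larger share because demand is less price-elastic here (demand slope 4 vs supply slope 5).
The less price-elastic side of the market bears the larger share of a per-unit tax.

Consumers bear the larger share: 2.5 per month.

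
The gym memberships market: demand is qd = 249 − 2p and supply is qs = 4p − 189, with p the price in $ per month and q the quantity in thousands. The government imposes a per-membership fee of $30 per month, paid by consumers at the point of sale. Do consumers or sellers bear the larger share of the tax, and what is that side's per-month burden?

Consumers bear the larger share: $20 per month.

Without the tax, 249 − 2p = 4p − 189 gives 6p = 438, so p* = $73 and q* = 103.
With the tax collected from consumers, demand (in seller-price terms) shifts: qd = 249 − 2(p + 30).
Solving gives q = 63 with consumers paying $93 and sellers receiving $63 (the $30 wedge).
Per-month burden: consumers $20, sellers $10.
Consumers take the larger share because demand is less price-elastic here (demand slope 2 vs supply slope 4).
The less price-elastic side of the market bears the larger share of a per-unit tax.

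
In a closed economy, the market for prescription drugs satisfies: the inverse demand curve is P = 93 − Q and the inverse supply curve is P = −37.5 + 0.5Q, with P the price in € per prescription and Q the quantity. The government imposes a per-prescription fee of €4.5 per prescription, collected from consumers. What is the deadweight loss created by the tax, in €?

Inverting to Q(P) form: Qd = 93 − P; Qs = 2P + 75.
Without the tax, 93 − P = 2P + 75 gives 3P = 18, so P* = €6 and Q* = 87.
With the tax collected from consumers, demand (in seller-price terms) shifts: Qd = 93 − (P + 4.5).
Solving gives Q = 84 with consumers paying €9 and producers receiving €4.5 (the €4.5 wedge).
Quantity falls by |ΔQ| = |87 − 84| = 3.
DWL = ½ · t · |ΔQ| = ½ · 4.5 · 3 = €6.75.

Deadweight loss = €6.75.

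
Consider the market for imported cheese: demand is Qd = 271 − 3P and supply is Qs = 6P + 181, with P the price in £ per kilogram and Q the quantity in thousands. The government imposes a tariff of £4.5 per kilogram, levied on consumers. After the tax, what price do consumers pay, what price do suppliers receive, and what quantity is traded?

Before the tax: set 271 − 3P = 6P + 181 → P* = £10, Q* = 241.
With the tax collected from consumers, demand (in seller-price terms) shifts: Qd = 271 − 3(P + 4.5).
Solving gives Q = 232 with consumers paying £13 and suppliers receiving £8.5 (the £4.5 wedge).
The less price-elastic side of the market bears the larger share of a per-unit tax.

Consumers pay £13; suppliers receive £8.5; quantity = 232.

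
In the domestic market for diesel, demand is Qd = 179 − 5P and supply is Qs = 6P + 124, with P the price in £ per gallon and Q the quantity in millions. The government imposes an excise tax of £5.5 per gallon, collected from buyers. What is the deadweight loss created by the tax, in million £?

Before the tax: set 179 − 5P = 6P + 124 → P* = £5, Q* = 154.
With the tax collected from buyers, demand (in seller-price terms) shifts: Qd = 179 − 5(P + 5.5).
Solving gives Q = 139 with buyers paying £8 and producers receiving £2.5 (the £5.5 wedge).
Quantity falls by |ΔQ| = |154 − 139| = 15.
DWL = ½ · t · |ΔQ| = ½ · 5.5 · 15 = £41.25.

Deadweight loss = £41.25 million.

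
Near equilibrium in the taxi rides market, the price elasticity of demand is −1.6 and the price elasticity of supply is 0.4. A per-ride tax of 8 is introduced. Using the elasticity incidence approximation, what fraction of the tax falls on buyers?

Buyers' share ≈ 0.2.

Incidence ratio: buyers' share ≈ εs / (εs + |εd|) = 0.4 / (0.4 + 1.6) = 0.2.
Supply is the less elastic side, so buyers bear the smaller share.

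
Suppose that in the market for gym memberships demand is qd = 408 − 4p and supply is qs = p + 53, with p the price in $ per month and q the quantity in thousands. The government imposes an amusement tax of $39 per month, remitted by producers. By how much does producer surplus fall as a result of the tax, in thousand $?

Without the tax, 408 − 4p = p + 53 gives 5p = 355, so p* = $71 and q* = 124.
With the tax collected from producers, supply shifts: qs = (p − 39) + 53.
New equilibrium: buyers pay $78.8, producers receive $39.8, q = 92.8. (Wedge: pb − ps = 39.)
ΔPS is the trapezoid between Q = 92.8 and Q = 124 of height $31.2: ½ · (124 + 92.8) · 31.2 = $3382.08.

Producer surplus falls by $3382.08 thousand.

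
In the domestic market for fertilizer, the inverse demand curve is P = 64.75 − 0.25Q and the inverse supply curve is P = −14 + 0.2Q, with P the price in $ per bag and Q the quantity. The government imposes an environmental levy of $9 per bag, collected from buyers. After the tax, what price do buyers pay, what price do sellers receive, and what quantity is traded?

Rewrite in direct form: Qd = 259 − 4P and Qs = 5P + 70.
Before the tax: set 259 − 4P = 5P + 70 → P* = $21, Q* = 175.
With the tax collected from buyers, demand (in seller-price terms) shifts: Qd = 259 − 4(P + 9).
New equilibrium: buyers pay $26, sellers receive $17, Q = 155. (Wedge: Pb − Ps = 9.)
The less price-elastic side of the market bears the larger share of a per-unit tax.

Buyers pay $26; sellers receive $17; quantity = 155.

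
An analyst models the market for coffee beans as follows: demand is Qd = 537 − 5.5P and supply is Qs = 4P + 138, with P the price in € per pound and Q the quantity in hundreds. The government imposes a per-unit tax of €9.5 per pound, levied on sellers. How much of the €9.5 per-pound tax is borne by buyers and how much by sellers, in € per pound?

Before the tax: set 537 − 5.5P = 4P + 138 → P* = €42, Q* = 306.
With the tax collected from sellers, supply shifts: Qs = 4(P − 9.5) + 138.
New equilibrium: buyers pay €46, sellers receive €36.5, Q = 284. (Wedge: Pb − Ps = 9.5.)
Burden on buyers: €4; on sellers: €5.5. (They sum to €9.5.)
The less price-elastic side of the market bears the larger share of a per-unit tax.

Buyers bear €4 per pound; sellers bear €5.5 per pound.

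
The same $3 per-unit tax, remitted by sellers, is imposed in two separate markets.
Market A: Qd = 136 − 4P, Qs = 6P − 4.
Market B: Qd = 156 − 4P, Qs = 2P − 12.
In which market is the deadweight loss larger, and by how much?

Market A: pre-tax P* = $14, Q* = 80; post-tax Q = 72.8; deadweight loss = $10.8.
Market B: pre-tax P* = $28, Q* = 44; post-tax Q = 40; deadweight loss = $6.
Difference: $10.8 vs $6 → market A is larger by $4.8.

Market A, by $4.8.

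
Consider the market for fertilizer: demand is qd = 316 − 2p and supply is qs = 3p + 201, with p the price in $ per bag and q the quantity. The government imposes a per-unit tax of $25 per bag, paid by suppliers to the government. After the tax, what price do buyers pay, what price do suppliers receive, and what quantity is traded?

Without the tax, 316 − 2p = 3p + 201 gives 5p = 115, so p* = $23 and q* = 270.
With the tax collected from suppliers, supply shifts: qs = 3(p − 25) + 201.
New equilibrium: buyers pay $38, suppliers receive $13, q = 240. (Wedge: pb − ps = 25.)

Buyers pay $38; suppliers receive $13; quantity = 240.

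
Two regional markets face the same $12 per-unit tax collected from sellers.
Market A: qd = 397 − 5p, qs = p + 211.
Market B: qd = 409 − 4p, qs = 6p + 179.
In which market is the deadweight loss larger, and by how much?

Market B, by $112.8.

Market A: pre-tax p* = $31, q* = 242; post-tax q = 232; deadweight loss = $60.
Market B: pre-tax p* = $23, q* = 317; post-tax q = 288.2; deadweight loss = $172.8.
Difference: $60 vs $172.8 → market B is larger by $112.8.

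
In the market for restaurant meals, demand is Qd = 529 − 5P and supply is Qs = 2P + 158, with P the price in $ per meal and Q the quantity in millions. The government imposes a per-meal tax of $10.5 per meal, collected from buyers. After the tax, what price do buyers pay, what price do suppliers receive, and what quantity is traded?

Buyers pay $56; suppliers receive $45.5; quantity = 249.

Without the tax, 529 − 5P = 2P + 158 gives 7P = 371, so P* = $53 and Q* = 264.
With the tax collected from buyers, demand (in seller-price terms) shifts: Qd = 529 − 5(P + 10.5).
Solving gives Q = 249 with buyers paying $56 and suppliers receiving $45.5 (the $10.5 wedge).
The less price-elastic side of the market bears the larger share of a per-unit tax.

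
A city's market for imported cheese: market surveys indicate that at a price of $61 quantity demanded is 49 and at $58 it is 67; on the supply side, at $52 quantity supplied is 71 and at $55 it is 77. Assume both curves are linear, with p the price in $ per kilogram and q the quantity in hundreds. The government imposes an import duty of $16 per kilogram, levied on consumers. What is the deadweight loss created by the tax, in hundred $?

Demand slope: (67 − 49)/(58 − 61) = -6, so qd = 415 − 6p.
Supply slope: (77 − 71)/(55 − 52) = 2, so qs = 2p − 33.
Without the tax, 415 − 6p = 2p − 33 gives 8p = 448, so p* = $56 and q* = 79.
With the tax collected from consumers, demand (in seller-price terms) shifts: qd = 415 − 6(p + 16).
Solving gives q = 55 with consumers paying $60 and suppliers receiving $44 (the $16 wedge).
Quantity falls by |ΔQ| = |79 − 55| = 24.
DWL = ½ · t · |ΔQ| = ½ · 16 · 24 = $192.

Deadweight loss = $192 hundred.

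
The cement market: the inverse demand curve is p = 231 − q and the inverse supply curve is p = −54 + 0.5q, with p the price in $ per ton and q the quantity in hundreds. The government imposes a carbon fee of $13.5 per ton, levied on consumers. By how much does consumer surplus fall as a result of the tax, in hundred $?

Consumer surplus falls by $1669.5 hundred.

Inverting to q(p) form: qd = 231 − p; qs = 2p + 108.
Without the tax, 231 − p = 2p + 108 gives 3p = 123, so p* = $41 and q* = 190.
With the tax collected from consumers, demand (in seller-price terms) shifts: qd = 231 − (p + 13.5).
New equilibrium: consumers pay $50, sellers receive $36.5, q = 181. (Wedge: pb − ps = 13.5.)
ΔCS is the trapezoid between Q = 181 and Q = 190 of height $9: ½ · (190 + 181) · 9 = $1669.5.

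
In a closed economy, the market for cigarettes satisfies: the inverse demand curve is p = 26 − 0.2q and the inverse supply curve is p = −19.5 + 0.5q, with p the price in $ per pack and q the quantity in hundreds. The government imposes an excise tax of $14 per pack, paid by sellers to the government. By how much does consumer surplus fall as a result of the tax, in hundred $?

Rewrite in direct form: qd = 130 − 5p and qs = 2p + 39.
Without the tax, 130 − 5p = 2p + 39 gives 7p = 91, so p* = $13 and q* = 65.
With the tax collected from sellers, supply shifts: qs = 2(p − 14) + 39.
Solving gives q = 45 with buyers paying $17 and sellers receiving $3 (the $14 wedge).
ΔCS is the trapezoid between Q = 45 and Q = 65 of height $4: ½ · (65 + 45) · 4 = $220.

Consumer surplus falls by $220 hundred.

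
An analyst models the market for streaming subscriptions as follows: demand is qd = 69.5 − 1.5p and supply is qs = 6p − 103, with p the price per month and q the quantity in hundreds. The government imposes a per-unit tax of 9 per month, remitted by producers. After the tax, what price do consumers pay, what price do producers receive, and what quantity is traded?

Consumers pay 30.2; producers receive 21.2; quantity = 24.2.

Before the tax: set 69.5 − 1.5p = 6p − 103 → p* = 23, q* = 35.
With the tax collected from producers, supply shifts: qs = 6(p − 9) − 103.
New equilibrium: consumers pay 30.2, producers receive 21.2, q = 24.2. (Wedge: pb − ps = 9.)
The less price-elastic side of the market bears the larger share of a per-unit tax.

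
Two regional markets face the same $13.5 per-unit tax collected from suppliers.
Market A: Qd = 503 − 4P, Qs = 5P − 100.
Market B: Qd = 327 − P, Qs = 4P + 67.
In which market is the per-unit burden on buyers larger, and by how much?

Market B, by $3.3.

Market A: pre-tax P* = $67, Q* = 235; post-tax Q = 205; per-unit burden on buyers = $7.5.
Market B: pre-tax P* = $52, Q* = 275; post-tax Q = 264.2; per-unit burden on buyers = $10.8.
Difference: $7.5 vs $10.8 → market B is larger by $3.3.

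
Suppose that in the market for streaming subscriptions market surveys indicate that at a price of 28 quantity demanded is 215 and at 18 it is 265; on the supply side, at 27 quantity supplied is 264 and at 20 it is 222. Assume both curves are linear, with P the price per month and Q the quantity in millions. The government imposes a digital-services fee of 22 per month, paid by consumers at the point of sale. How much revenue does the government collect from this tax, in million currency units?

Demand slope: (265 − 215)/(18 − 28) = -5, so Qd = 355 − 5P.
Supply slope: (222 − 264)/(20 − 27) = 6, so Qs = 6P + 102.
Before the tax: set 355 − 5P = 6P + 102 → P* = 23, Q* = 240.
With the tax collected from consumers, demand (in seller-price terms) shifts: Qd = 355 − 5(P + 22).
Solving gives Q = 180 with consumers paying 35 and suppliers receiving 13 (the 22 wedge).
Revenue = t · Q = 22 · 180 = 3960.

Tax revenue = 3960 million.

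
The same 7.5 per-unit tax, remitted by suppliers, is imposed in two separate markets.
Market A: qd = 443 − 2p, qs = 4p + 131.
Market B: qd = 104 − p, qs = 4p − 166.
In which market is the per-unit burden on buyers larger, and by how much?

Market A: pre-tax p* = 52, q* = 339; post-tax q = 329; per-unit burden on buyers = 5.
Market B: pre-tax p* = 54, q* = 50; post-tax q = 44; per-unit burden on buyers = 6.
Difference: 5 vs 6 → market B is larger by 1.

Market B, by 1.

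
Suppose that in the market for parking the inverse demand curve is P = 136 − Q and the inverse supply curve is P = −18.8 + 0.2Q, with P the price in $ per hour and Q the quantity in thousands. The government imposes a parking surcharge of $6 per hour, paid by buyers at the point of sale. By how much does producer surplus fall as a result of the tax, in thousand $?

Producer surplus falls by $126.5 thousand.

Inverting to Q(P) form: Qd = 136 − P; Qs = 5P + 94.
Before the tax: set 136 − P = 5P + 94 → P* = $7, Q* = 129.
With the tax collected from buyers, demand (in seller-price terms) shifts: Qd = 136 − (P + 6).
New equilibrium: buyers pay $12, sellers receive $6, Q = 124. (Wedge: Pb − Ps = 6.)
ΔPS is the trapezoid between Q = 124 and Q = 129 of height $1: ½ · (129 + 124) · 1 = $126.5.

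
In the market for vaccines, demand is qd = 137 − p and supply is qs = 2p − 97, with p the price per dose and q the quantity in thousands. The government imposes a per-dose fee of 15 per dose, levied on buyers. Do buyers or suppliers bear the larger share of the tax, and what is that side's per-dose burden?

Buyers bear the larger share: 10 per dose.

Before the tax: set 137 − p = 2p − 97 → p* = 78, q* = 59.
With the tax collected from buyers, demand (in seller-price terms) shifts: qd = 137 − (p + 15).
Solving gives q = 49 with buyers paying 88 and suppliers receiving 73 (the 15 wedge).
Per-dose burden: buyers 10, suppliers 5.
Buyers take the larger share because demand is less price-elastic here (demand slope 1 vs supply slope 2).
The less price-elastic side of the market bears the larger share of a per-unit tax.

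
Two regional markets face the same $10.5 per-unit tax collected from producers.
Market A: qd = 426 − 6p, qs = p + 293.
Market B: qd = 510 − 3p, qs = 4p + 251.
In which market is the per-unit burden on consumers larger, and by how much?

Market B, by $4.5.

Market A: pre-tax p* = $19, q* = 312; post-tax q = 303; per-unit burden on consumers = $1.5.
Market B: pre-tax p* = $37, q* = 399; post-tax q = 381; per-unit burden on consumers = $6.
Difference: $1.5 vs $6 → market B is larger by $4.5.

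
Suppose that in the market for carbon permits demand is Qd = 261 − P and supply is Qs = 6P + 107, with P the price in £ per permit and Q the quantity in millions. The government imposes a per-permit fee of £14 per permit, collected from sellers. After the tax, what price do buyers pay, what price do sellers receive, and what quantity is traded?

Before the tax: set 261 − P = 6P + 107 → P* = £22, Q* = 239.
With the tax collected from sellers, supply shifts: Qs = 6(P − 14) + 107.
Solving gives Q = 227 with buyers paying £34 and sellers receiving £20 (the £14 wedge).
The less price-elastic side of the market bears the larger share of a per-unit tax.

Buyers pay £34; sellers receive £20; quantity = 227.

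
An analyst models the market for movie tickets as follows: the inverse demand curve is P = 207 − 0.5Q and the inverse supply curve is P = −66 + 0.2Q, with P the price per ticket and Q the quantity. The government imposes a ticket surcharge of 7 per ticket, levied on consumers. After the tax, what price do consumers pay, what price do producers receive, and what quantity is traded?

Consumers pay 17; producers receive 10; quantity = 380.

Rewrite in direct form: Qd = 414 − 2P and Qs = 5P + 330.
Without the tax, 414 − 2P = 5P + 330 gives 7P = 84, so P* = 12 and Q* = 390.
With the tax collected from consumers, demand (in seller-price terms) shifts: Qd = 414 − 2(P + 7).
New equilibrium: consumers pay 17, producers receive 10, Q = 380. (Wedge: Pb − Ps = 7.)
The less price-elastic side of the market bears the larger share of a per-unit tax.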